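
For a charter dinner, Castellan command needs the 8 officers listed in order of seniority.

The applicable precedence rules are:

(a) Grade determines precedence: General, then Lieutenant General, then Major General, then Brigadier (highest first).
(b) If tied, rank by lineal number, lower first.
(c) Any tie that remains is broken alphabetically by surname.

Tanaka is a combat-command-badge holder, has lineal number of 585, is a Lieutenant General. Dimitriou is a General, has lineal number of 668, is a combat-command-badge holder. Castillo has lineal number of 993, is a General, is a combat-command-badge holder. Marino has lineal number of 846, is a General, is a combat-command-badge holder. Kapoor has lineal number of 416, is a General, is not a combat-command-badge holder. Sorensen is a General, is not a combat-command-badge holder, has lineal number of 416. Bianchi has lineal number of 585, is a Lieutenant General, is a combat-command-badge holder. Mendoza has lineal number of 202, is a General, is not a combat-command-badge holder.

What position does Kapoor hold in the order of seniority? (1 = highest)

2

By grade: Mendoza, Kapoor, Sorensen, Dimitriou, Marino and Castillo (General); then Bianchi and Tanaka (Lieutenant General).
Among Mendoza, Kapoor, Sorensen, Dimitriou, Marino and Castillo, by lineal number (lower first): Mendoza (202) before Kapoor and Sorensen (416) before Dimitriou (668) before Marino (846) before Castillo (993).
Among Kapoor and Sorensen, alphabetically by surname: Kapoor before Sorensen.
Bianchi and Tanaka both have lineal number 585, so the next rule applies.
Among Bianchi and Tanaka, alphabetically by surname: Bianchi before Tanaka.
Order: Mendoza, Kapoor, Sorensen, Dimitriou, Marino, Castillo, Bianchi, Tanaka. So position 2.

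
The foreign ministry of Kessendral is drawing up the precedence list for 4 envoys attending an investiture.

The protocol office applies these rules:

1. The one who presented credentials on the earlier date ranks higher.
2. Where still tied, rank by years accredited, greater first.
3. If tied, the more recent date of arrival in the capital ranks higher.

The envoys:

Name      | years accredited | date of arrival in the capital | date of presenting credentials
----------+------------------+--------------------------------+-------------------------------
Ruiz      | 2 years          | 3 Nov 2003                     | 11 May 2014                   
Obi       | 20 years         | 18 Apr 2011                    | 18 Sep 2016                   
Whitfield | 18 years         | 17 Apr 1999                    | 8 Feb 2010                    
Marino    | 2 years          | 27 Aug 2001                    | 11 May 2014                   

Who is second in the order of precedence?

Ruiz

By date of presenting credentials (earlier first): Whitfield (8 Feb 2010); then Ruiz and Marino (both 11 May 2014); then Obi (18 Sep 2016).
Ruiz and Marino both have years accredited 2 years, so the next rule applies.
Among Ruiz and Marino, by date of arrival in the capital (later first): Ruiz (3 Nov 2003) before Marino (27 Aug 2001).
Order: Whitfield, Ruiz, Marino, Obi.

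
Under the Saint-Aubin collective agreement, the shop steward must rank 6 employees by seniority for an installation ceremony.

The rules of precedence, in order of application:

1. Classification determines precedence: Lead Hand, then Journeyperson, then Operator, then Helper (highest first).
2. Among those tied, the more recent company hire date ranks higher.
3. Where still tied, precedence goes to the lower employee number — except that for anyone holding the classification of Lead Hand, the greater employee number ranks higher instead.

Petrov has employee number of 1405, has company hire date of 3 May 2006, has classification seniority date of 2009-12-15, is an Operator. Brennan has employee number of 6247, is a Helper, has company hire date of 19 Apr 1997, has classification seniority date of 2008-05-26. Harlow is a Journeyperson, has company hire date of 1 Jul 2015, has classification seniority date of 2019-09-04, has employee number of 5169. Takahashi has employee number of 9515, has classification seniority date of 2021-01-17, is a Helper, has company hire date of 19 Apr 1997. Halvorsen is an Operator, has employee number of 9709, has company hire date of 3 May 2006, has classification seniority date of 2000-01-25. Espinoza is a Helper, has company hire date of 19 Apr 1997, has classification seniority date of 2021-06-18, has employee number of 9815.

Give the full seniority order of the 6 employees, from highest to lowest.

Harlow, Petrov, Halvorsen, Brennan, Takahashi, Espinoza

By classification: Harlow (Journeyperson); then Petrov and Halvorsen (Operator); then Brennan, Takahashi and Espinoza (Helper).
Petrov and Halvorsen both have company hire date 3 May 2006, so the next rule applies.
Among Petrov and Halvorsen, by employee number (lower first): Petrov (1405) before Halvorsen (9709).
Brennan, Takahashi and Espinoza all have company hire date 19 Apr 1997, so the next rule applies.
Among Brennan, Takahashi and Espinoza, by employee number (lower first): Brennan (6247) before Takahashi (9515) before Espinoza (9815).
Full order: Harlow, Petrov, Halvorsen, Brennan, Takahashi, Espinoza.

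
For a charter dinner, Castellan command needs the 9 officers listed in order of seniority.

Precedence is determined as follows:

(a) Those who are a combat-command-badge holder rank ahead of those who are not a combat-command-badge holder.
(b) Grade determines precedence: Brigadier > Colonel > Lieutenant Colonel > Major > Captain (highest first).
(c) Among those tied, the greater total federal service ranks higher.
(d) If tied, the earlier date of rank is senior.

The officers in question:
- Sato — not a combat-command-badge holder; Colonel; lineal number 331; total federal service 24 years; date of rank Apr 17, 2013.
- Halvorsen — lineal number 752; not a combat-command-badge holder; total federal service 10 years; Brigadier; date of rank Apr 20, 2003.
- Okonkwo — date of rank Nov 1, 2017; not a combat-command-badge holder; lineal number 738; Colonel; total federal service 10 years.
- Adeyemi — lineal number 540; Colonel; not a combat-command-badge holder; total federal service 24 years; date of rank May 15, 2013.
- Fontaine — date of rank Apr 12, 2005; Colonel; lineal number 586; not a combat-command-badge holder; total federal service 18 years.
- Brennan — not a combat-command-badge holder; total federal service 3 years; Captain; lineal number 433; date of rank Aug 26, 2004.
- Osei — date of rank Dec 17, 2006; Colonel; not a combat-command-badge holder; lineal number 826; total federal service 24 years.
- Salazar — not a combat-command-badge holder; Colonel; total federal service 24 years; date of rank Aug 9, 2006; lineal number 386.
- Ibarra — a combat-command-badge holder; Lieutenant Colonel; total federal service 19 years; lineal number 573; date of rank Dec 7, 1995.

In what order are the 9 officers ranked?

By the first rule: Ibarra (a combat-command-badge holder); then Halvorsen, Salazar, Osei, Sato, Adeyemi, Fontaine, Okonkwo and Brennan (each not a combat-command-badge holder).
Among Halvorsen, Salazar, Osei, Sato, Adeyemi, Fontaine, Okonkwo and Brennan, by grade: Halvorsen (Brigadier) before Salazar, Osei, Sato, Adeyemi, Fontaine and Okonkwo (Colonel) before Brennan (Captain).
Among Salazar, Osei, Sato, Adeyemi, Fontaine and Okonkwo, by total federal service (higher first): Salazar, Osei, Sato and Adeyemi (24 years) before Fontaine (18 years) before Okonkwo (10 years).
Among Salazar, Osei, Sato and Adeyemi, by date of rank (earlier first): Salazar (Aug 9, 2006) before Osei (Dec 17, 2006) before Sato (Apr 17, 2013) before Adeyemi (May 15, 2013).
Full order: Ibarra, Halvorsen, Salazar, Osei, Sato, Adeyemi, Fontaine, Okonkwo, Brennan.

Ibarra, Halvorsen, Salazar, Osei, Sato, Adeyemi, Fontaine, Okonkwo, Brennan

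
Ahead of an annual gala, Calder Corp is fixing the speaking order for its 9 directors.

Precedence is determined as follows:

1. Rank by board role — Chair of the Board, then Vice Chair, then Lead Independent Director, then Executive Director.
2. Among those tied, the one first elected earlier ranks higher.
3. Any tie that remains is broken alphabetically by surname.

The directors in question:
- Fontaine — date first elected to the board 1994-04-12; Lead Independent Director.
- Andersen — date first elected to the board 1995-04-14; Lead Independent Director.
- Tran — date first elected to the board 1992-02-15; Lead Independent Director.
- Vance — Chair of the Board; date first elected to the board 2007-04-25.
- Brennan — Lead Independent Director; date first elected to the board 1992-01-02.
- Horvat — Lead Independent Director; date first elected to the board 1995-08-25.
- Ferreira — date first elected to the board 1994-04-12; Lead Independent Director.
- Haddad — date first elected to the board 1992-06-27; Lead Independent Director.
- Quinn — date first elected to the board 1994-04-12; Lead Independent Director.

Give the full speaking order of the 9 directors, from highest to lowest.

By board role: Vance (Chair of the Board); then Brennan, Tran, Haddad, Ferreira, Fontaine, Quinn, Andersen and Horvat (Lead Independent Director).
Among Brennan, Tran, Haddad, Ferreira, Fontaine, Quinn, Andersen and Horvat, by date first elected to the board (earlier first): Brennan (1992-01-02) before Tran (1992-02-15) before Haddad (1992-06-27) before Ferreira, Fontaine and Quinn (1994-04-12) before Andersen (1995-04-14) before Horvat (1995-08-25).
Among Ferreira, Fontaine and Quinn, alphabetically by surname: Ferreira before Fontaine before Quinn.
Full order: Vance, Brennan, Tran, Haddad, Ferreira, Fontaine, Quinn, Andersen, Horvat.

Vance, Brennan, Tran, Haddad, Ferreira, Fontaine, Quinn, Andersen, Horvat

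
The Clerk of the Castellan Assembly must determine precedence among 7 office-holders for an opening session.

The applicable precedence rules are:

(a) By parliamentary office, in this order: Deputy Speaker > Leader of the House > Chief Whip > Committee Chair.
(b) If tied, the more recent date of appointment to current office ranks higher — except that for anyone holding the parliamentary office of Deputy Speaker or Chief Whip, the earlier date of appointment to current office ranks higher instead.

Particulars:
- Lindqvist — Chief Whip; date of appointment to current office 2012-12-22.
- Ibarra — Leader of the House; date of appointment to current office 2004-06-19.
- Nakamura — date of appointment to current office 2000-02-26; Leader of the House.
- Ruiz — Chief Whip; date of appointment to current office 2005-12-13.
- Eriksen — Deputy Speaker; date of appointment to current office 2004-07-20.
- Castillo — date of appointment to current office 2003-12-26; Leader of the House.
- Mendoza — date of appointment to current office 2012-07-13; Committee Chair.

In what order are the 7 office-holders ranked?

By parliamentary office: Eriksen (Deputy Speaker); then Ibarra, Castillo and Nakamura (Leader of the House); then Ruiz and Lindqvist (Chief Whip); then Mendoza (Committee Chair).
Among Ibarra, Castillo and Nakamura, by date of appointment to current office (later first): Ibarra (2004-06-19) before Castillo (2003-12-26) before Nakamura (2000-02-26).
Among Ruiz and Lindqvist, by date of appointment to current office (earlier first) (reversed rule for this group): Ruiz (2005-12-13) before Lindqvist (2012-12-22).
Full order: Eriksen, Ibarra, Castillo, Nakamura, Ruiz, Lindqvist, Mendoza.

Eriksen, Ibarra, Castillo, Nakamura, Ruiz, Lindqvist, Mendoza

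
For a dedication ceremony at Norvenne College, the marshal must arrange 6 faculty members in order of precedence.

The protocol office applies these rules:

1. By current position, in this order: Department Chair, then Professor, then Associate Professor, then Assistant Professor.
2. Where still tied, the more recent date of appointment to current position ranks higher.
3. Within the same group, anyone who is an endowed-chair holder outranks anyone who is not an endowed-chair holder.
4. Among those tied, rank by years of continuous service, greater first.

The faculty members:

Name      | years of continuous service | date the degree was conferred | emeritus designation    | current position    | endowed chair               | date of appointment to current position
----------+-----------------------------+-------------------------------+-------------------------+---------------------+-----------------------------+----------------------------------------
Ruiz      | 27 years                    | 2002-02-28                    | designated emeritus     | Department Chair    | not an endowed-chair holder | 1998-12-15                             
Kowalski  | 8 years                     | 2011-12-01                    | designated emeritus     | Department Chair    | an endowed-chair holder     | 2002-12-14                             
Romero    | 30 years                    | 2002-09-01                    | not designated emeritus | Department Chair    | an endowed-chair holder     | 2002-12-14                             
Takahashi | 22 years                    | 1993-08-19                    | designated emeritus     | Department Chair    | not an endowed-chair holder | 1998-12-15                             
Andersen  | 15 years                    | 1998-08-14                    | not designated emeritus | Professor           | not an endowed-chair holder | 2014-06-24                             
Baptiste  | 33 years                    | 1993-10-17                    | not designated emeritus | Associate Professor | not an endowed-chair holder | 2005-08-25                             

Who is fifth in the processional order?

Andersen

By current position: Romero, Kowalski, Ruiz and Takahashi (Department Chair); then Andersen (Professor); then Baptiste (Associate Professor).
Among Romero, Kowalski, Ruiz and Takahashi, by date of appointment to current position (later first): Romero and Kowalski (2002-12-14) before Ruiz and Takahashi (1998-12-15).
Romero and Kowalski are each an endowed-chair holder, so the next rule applies.
Among Romero and Kowalski, by years of continuous service (higher first): Romero (30 years) before Kowalski (8 years).
Ruiz and Takahashi are each not an endowed-chair holder, so the next rule applies.
Among Ruiz and Takahashi, by years of continuous service (higher first): Ruiz (27 years) before Takahashi (22 years).
Order: Romero, Kowalski, Ruiz, Takahashi, Andersen, Baptiste.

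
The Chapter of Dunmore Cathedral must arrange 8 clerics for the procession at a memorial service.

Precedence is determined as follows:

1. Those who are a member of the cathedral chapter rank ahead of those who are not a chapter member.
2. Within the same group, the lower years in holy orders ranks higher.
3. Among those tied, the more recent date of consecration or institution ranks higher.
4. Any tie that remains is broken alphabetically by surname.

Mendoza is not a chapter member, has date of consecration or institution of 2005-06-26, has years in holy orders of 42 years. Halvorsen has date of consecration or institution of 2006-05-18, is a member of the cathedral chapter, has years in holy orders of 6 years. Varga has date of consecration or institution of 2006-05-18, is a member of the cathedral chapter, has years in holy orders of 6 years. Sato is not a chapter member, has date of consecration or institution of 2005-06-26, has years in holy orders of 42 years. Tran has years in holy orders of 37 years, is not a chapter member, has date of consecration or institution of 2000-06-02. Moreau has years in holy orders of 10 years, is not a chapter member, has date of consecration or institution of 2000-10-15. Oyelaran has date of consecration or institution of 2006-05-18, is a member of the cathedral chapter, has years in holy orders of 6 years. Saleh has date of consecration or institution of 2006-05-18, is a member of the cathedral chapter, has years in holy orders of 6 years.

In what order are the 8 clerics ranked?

Halvorsen, Oyelaran, Saleh, Varga, Moreau, Tran, Mendoza, Sato

By the first rule: Halvorsen, Oyelaran, Saleh and Varga (each a member of the cathedral chapter); then Moreau, Tran, Mendoza and Sato (each not a chapter member).
Halvorsen, Oyelaran, Saleh and Varga all have years in holy orders 6 years, so the next rule applies.
Halvorsen, Oyelaran, Saleh and Varga all have date of consecration or institution 2006-05-18, so the next rule applies.
Among Halvorsen, Oyelaran, Saleh and Varga, alphabetically by surname: Halvorsen before Oyelaran before Saleh before Varga.
Among Moreau, Tran, Mendoza and Sato, by years in holy orders (lower first): Moreau (10 years) before Tran (37 years) before Mendoza and Sato (42 years).
Mendoza and Sato both have date of consecration or institution 2005-06-26, so the next rule applies.
Among Mendoza and Sato, alphabetically by surname: Mendoza before Sato.
Full order: Halvorsen, Oyelaran, Saleh, Varga, Moreau, Tran, Mendoza, Sato.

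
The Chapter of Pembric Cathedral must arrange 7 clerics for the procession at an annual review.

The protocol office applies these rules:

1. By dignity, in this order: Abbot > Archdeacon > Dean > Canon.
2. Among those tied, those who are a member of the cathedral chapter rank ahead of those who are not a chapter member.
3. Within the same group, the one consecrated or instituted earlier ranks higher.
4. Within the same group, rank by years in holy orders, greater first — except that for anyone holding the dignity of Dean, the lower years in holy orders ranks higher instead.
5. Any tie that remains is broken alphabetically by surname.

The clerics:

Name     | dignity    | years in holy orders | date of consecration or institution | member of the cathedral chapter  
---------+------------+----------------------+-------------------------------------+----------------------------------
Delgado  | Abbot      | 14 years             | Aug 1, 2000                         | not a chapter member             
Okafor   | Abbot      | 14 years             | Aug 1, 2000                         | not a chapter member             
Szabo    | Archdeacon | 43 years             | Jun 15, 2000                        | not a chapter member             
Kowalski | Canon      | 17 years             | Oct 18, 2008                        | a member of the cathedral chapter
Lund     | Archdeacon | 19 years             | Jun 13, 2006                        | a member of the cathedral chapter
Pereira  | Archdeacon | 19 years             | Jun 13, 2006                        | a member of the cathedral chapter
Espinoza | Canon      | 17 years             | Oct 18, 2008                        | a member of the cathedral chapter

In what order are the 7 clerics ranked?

By dignity: Delgado and Okafor (Abbot); then Lund, Pereira and Szabo (Archdeacon); then Espinoza and Kowalski (Canon).
Delgado and Okafor are each not a chapter member, so the next rule applies.
Delgado and Okafor both have date of consecration or institution Aug 1, 2000, so the next rule applies.
Delgado and Okafor both have years in holy orders 14 years, so the next rule applies.
Among Delgado and Okafor, alphabetically by surname: Delgado before Okafor.
Among Lund, Pereira and Szabo, a member of the cathedral chapter before not a chapter member: Lund and Pereira (a member of the cathedral chapter) before Szabo (not a chapter member).
Lund and Pereira both have date of consecration or institution Jun 13, 2006, so the next rule applies.
Lund and Pereira both have years in holy orders 19 years, so the next rule applies.
Among Lund and Pereira, alphabetically by surname: Lund before Pereira.
Espinoza and Kowalski are each a member of the cathedral chapter, so the next rule applies.
Espinoza and Kowalski both have date of consecration or institution Oct 18, 2008, so the next rule applies.
Espinoza and Kowalski both have years in holy orders 17 years, so the next rule applies.
Among Espinoza and Kowalski, alphabetically by surname: Espinoza before Kowalski.
Full order: Delgado, Okafor, Lund, Pereira, Szabo, Espinoza, Kowalski.

Delgado, Okafor, Lund, Pereira, Szabo, Espinoza, Kowalski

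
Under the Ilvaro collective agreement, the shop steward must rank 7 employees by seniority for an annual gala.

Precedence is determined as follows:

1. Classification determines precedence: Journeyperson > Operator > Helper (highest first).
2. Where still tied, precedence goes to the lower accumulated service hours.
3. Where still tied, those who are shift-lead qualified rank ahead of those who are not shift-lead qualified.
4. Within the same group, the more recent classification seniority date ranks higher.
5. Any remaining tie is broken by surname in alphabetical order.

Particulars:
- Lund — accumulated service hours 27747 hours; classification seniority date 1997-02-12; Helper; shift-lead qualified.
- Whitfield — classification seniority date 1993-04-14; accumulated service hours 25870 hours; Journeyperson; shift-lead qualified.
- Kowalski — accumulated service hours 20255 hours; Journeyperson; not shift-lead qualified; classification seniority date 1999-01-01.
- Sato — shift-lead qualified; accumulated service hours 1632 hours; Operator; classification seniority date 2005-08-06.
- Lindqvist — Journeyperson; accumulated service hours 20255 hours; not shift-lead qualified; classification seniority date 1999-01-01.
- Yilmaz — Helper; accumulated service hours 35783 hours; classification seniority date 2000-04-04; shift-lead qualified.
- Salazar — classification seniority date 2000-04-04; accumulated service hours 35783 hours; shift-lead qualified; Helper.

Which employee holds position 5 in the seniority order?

By classification: Kowalski, Lindqvist and Whitfield (Journeyperson); then Sato (Operator); then Lund, Salazar and Yilmaz (Helper).
Among Kowalski, Lindqvist and Whitfield, by accumulated service hours (lower first): Kowalski and Lindqvist (20255 hours) before Whitfield (25870 hours).
Kowalski and Lindqvist are each not shift-lead qualified, so the next rule applies.
Kowalski and Lindqvist both have classification seniority date 1999-01-01, so the next rule applies.
Among Kowalski and Lindqvist, alphabetically by surname: Kowalski before Lindqvist.
Among Lund, Salazar and Yilmaz, by accumulated service hours (lower first): Lund (27747 hours) before Salazar and Yilmaz (35783 hours).
Salazar and Yilmaz are each shift-lead qualified, so the next rule applies.
Salazar and Yilmaz both have classification seniority date 2000-04-04, so the next rule applies.
Among Salazar and Yilmaz, alphabetically by surname: Salazar before Yilmaz.
Order: Kowalski, Lindqvist, Whitfield, Sato, Lund, Salazar, Yilmaz.

Lund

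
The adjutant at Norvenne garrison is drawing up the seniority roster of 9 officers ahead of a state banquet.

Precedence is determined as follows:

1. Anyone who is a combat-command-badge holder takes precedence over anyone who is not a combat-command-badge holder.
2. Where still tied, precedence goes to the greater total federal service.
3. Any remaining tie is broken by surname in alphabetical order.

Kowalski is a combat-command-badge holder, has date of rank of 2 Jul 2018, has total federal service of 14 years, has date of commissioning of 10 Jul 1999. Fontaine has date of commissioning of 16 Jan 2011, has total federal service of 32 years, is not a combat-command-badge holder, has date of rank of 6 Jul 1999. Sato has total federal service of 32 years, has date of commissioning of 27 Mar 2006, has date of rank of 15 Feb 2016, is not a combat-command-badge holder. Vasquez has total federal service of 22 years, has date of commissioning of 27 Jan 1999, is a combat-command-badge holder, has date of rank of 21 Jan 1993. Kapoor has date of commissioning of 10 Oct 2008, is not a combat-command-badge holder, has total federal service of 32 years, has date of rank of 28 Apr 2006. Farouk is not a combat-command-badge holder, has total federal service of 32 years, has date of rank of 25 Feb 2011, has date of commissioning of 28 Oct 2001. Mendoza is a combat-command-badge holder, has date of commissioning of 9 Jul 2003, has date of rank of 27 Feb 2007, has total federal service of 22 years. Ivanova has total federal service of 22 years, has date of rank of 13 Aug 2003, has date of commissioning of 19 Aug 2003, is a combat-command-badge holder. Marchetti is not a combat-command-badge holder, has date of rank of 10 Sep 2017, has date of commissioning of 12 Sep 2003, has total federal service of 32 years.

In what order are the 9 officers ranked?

Ivanova, Mendoza, Vasquez, Kowalski, Farouk, Fontaine, Kapoor, Marchetti, Sato

By the first rule: Ivanova, Mendoza, Vasquez and Kowalski (each a combat-command-badge holder); then Farouk, Fontaine, Kapoor, Marchetti and Sato (each not a combat-command-badge holder).
Among Ivanova, Mendoza, Vasquez and Kowalski, by total federal service (higher first): Ivanova, Mendoza and Vasquez (22 years) before Kowalski (14 years).
Among Ivanova, Mendoza and Vasquez, alphabetically by surname: Ivanova before Mendoza before Vasquez.
Farouk, Fontaine, Kapoor, Marchetti and Sato all have total federal service 32 years, so the next rule applies.
Among Farouk, Fontaine, Kapoor, Marchetti and Sato, alphabetically by surname: Farouk before Fontaine before Kapoor before Marchetti before Sato.
Full order: Ivanova, Mendoza, Vasquez, Kowalski, Farouk, Fontaine, Kapoor, Marchetti, Sato.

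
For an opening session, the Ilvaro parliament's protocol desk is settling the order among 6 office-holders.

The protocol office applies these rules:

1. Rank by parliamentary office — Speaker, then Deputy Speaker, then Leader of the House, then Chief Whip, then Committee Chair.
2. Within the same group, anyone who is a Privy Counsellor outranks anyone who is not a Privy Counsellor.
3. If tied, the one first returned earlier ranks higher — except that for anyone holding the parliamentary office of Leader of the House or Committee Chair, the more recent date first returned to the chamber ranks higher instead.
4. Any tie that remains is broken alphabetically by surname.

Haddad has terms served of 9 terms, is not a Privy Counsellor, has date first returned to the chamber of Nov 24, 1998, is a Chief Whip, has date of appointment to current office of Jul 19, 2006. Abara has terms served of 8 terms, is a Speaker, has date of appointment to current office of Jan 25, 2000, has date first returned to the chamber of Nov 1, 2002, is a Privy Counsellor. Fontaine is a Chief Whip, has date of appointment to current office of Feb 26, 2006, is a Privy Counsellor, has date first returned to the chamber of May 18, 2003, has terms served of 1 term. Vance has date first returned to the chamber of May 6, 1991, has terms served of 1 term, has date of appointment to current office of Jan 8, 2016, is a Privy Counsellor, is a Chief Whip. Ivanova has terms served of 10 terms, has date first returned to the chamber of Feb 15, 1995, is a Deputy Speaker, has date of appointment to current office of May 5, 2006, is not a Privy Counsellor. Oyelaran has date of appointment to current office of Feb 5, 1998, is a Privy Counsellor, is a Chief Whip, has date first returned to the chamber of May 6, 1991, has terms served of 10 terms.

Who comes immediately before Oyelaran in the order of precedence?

By parliamentary office: Abara (Speaker); then Ivanova (Deputy Speaker); then Oyelaran, Vance, Fontaine and Haddad (Chief Whip).
Among Oyelaran, Vance, Fontaine and Haddad, a Privy Counsellor before not a Privy Counsellor: Oyelaran, Vance and Fontaine (a Privy Counsellor) before Haddad (not a Privy Counsellor).
Among Oyelaran, Vance and Fontaine, by date first returned to the chamber (earlier first): Oyelaran and Vance (May 6, 1991) before Fontaine (May 18, 2003).
Among Oyelaran and Vance, alphabetically by surname: Oyelaran before Vance.
Order: Abara, Ivanova, Oyelaran, Vance, Fontaine, Haddad.

Ivanova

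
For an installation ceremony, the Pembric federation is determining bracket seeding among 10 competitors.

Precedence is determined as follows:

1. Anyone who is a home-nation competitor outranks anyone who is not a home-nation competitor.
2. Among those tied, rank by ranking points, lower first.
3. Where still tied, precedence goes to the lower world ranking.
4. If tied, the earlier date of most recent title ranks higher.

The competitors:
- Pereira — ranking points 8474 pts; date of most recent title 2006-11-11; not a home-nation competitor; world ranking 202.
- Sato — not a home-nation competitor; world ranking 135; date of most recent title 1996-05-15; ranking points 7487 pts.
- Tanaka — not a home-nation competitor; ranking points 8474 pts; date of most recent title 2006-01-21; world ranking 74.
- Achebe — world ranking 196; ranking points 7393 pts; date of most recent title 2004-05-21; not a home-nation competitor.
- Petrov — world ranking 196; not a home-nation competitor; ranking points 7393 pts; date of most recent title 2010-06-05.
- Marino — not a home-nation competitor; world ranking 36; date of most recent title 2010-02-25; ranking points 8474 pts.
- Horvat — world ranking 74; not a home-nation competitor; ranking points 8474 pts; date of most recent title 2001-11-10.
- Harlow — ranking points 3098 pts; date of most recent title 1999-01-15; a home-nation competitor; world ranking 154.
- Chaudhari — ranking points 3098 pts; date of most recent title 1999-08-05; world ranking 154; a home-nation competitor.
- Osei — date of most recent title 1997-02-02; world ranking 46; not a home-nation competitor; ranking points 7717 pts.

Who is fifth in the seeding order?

Sato

By the first rule: Harlow and Chaudhari (both a home-nation competitor); then Achebe, Petrov, Sato, Osei, Marino, Horvat, Tanaka and Pereira (each not a home-nation competitor).
Harlow and Chaudhari both have ranking points 3098 pts, so the next rule applies.
Harlow and Chaudhari both have world ranking 154, so the next rule applies.
Among Harlow and Chaudhari, by date of most recent title (earlier first): Harlow (1999-01-15) before Chaudhari (1999-08-05).
Among Achebe, Petrov, Sato, Osei, Marino, Horvat, Tanaka and Pereira, by ranking points (lower first): Achebe and Petrov (7393 pts) before Sato (7487 pts) before Osei (7717 pts) before Marino, Horvat, Tanaka and Pereira (8474 pts).
Achebe and Petrov both have world ranking 196, so the next rule applies.
Among Achebe and Petrov, by date of most recent title (earlier first): Achebe (2004-05-21) before Petrov (2010-06-05).
Among Marino, Horvat, Tanaka and Pereira, by world ranking (lower first): Marino (36) before Horvat and Tanaka (74) before Pereira (202).
Among Horvat and Tanaka, by date of most recent title (earlier first): Horvat (2001-11-10) before Tanaka (2006-01-21).
Order: Harlow, Chaudhari, Achebe, Petrov, Sato, Osei, Marino, Horvat, Tanaka, Pereira.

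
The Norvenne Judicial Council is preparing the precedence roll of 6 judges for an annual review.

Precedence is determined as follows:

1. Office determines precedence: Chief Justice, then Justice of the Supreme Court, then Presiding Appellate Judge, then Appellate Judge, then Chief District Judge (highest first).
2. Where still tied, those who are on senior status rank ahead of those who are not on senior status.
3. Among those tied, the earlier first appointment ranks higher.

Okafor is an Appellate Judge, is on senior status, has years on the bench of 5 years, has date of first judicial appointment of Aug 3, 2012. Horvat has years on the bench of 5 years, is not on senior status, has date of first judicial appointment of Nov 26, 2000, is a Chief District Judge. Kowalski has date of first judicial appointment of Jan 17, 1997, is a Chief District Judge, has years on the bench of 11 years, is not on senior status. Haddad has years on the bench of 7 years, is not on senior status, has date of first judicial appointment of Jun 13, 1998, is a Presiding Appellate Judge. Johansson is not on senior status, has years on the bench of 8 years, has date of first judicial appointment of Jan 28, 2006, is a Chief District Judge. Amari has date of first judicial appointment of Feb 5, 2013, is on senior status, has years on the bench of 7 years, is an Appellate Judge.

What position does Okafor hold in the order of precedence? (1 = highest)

By office: Haddad (Presiding Appellate Judge); then Okafor and Amari (Appellate Judge); then Kowalski, Horvat and Johansson (Chief District Judge).
Okafor and Amari are each on senior status, so the next rule applies.
Among Okafor and Amari, by date of first judicial appointment (earlier first): Okafor (Aug 3, 2012) before Amari (Feb 5, 2013).
Kowalski, Horvat and Johansson are each not on senior status, so the next rule applies.
Among Kowalski, Horvat and Johansson, by date of first judicial appointment (earlier first): Kowalski (Jan 17, 1997) before Horvat (Nov 26, 2000) before Johansson (Jan 28, 2006).
Order: Haddad, Okafor, Amari, Kowalski, Horvat, Johansson. So position 2.

2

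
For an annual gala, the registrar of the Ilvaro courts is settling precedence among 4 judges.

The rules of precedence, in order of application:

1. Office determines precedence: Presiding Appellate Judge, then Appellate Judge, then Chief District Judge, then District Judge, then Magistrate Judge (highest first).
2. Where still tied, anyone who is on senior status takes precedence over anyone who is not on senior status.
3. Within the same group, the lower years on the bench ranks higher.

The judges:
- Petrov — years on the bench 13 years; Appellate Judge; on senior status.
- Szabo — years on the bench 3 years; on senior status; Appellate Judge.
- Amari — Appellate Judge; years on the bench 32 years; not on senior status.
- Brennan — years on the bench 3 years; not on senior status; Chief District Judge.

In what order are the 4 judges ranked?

By office: Szabo, Petrov and Amari (Appellate Judge); then Brennan (Chief District Judge).
Among Szabo, Petrov and Amari, on senior status before not on senior status: Szabo and Petrov (on senior status) before Amari (not on senior status).
Among Szabo and Petrov, by years on the bench (lower first): Szabo (3 years) before Petrov (13 years).
Full order: Szabo, Petrov, Amari, Brennan.

Szabo, Petrov, Amari, Brennan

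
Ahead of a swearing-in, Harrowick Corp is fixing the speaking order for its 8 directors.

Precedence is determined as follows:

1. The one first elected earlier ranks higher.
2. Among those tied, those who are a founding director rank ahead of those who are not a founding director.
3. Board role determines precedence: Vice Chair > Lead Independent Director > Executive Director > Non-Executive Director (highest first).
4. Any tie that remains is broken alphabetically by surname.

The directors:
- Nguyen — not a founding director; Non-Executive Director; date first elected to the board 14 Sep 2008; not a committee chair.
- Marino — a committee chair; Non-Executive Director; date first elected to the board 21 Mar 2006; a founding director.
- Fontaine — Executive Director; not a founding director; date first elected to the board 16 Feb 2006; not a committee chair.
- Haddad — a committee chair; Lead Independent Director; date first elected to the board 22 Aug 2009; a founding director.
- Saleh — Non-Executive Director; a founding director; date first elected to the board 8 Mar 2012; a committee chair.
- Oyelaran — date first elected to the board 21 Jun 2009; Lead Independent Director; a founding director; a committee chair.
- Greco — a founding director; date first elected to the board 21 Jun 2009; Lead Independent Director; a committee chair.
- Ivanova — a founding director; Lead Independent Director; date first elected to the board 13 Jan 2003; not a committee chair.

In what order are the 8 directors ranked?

By date first elected to the board (earlier first): Ivanova (13 Jan 2003); then Fontaine (16 Feb 2006); then Marino (21 Mar 2006); then Nguyen (14 Sep 2008); then Greco and Oyelaran (both 21 Jun 2009); then Haddad (22 Aug 2009); then Saleh (8 Mar 2012).
Greco and Oyelaran are each a founding director, so the next rule applies.
Greco and Oyelaran are each Lead Independent Director, so the next rule applies.
Among Greco and Oyelaran, alphabetically by surname: Greco before Oyelaran.
Full order: Ivanova, Fontaine, Marino, Nguyen, Greco, Oyelaran, Haddad, Saleh.

Ivanova, Fontaine, Marino, Nguyen, Greco, Oyelaran, Haddad, Saleh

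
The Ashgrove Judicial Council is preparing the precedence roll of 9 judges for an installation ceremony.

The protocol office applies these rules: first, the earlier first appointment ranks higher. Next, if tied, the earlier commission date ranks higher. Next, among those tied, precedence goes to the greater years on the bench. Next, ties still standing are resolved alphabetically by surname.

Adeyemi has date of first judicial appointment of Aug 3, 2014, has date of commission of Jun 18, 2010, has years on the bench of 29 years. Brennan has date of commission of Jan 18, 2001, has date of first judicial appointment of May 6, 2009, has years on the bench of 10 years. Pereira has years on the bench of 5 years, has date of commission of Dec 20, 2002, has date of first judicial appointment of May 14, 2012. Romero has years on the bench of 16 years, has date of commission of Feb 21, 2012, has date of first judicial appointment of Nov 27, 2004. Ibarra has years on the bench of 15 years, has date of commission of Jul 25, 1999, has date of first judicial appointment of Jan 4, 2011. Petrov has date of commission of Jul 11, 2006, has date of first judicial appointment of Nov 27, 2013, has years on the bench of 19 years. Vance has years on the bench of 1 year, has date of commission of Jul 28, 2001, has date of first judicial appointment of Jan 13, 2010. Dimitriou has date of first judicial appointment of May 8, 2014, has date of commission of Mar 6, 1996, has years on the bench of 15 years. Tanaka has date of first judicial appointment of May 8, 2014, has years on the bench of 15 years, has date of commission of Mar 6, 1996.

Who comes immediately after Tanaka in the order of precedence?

By date of first judicial appointment (earlier first): Romero (Nov 27, 2004); then Brennan (May 6, 2009); then Vance (Jan 13, 2010); then Ibarra (Jan 4, 2011); then Pereira (May 14, 2012); then Petrov (Nov 27, 2013); then Dimitriou and Tanaka (both May 8, 2014); then Adeyemi (Aug 3, 2014).
Dimitriou and Tanaka both have date of commission Mar 6, 1996, so the next rule applies.
Dimitriou and Tanaka both have years on the bench 15 years, so the next rule applies.
Among Dimitriou and Tanaka, alphabetically by surname: Dimitriou before Tanaka.
Order: Romero, Brennan, Vance, Ibarra, Pereira, Petrov, Dimitriou, Tanaka, Adeyemi.

Adeyemi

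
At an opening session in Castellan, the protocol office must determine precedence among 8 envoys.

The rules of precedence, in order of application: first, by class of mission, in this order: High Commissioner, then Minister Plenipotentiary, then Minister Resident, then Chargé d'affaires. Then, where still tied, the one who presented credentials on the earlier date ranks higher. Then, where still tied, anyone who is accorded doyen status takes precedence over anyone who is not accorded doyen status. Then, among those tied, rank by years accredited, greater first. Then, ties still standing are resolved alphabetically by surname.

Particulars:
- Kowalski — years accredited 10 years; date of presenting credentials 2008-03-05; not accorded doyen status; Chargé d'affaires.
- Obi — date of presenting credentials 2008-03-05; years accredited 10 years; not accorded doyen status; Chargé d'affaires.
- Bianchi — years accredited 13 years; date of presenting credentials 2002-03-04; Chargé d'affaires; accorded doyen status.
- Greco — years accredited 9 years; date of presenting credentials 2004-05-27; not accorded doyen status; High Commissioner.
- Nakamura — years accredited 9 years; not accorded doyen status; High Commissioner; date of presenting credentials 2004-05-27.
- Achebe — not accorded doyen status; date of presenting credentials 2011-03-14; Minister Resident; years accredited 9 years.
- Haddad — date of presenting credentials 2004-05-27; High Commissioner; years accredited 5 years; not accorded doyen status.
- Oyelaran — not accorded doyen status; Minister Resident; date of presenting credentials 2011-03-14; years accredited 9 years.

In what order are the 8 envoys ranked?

Greco, Nakamura, Haddad, Achebe, Oyelaran, Bianchi, Kowalski, Obi

By class of mission: Greco, Nakamura and Haddad (High Commissioner); then Achebe and Oyelaran (Minister Resident); then Bianchi, Kowalski and Obi (Chargé d'affaires).
Greco, Nakamura and Haddad all have date of presenting credentials 2004-05-27, so the next rule applies.
Greco, Nakamura and Haddad are each not accorded doyen status, so the next rule applies.
Among Greco, Nakamura and Haddad, by years accredited (higher first): Greco and Nakamura (9 years) before Haddad (5 years).
Among Greco and Nakamura, alphabetically by surname: Greco before Nakamura.
Achebe and Oyelaran both have date of presenting credentials 2011-03-14, so the next rule applies.
Achebe and Oyelaran are each not accorded doyen status, so the next rule applies.
Achebe and Oyelaran both have years accredited 9 years, so the next rule applies.
Among Achebe and Oyelaran, alphabetically by surname: Achebe before Oyelaran.
Among Bianchi, Kowalski and Obi, by date of presenting credentials (earlier first): Bianchi (2002-03-04) before Kowalski and Obi (2008-03-05).
Kowalski and Obi are each not accorded doyen status, so the next rule applies.
Kowalski and Obi both have years accredited 10 years, so the next rule applies.
Among Kowalski and Obi, alphabetically by surname: Kowalski before Obi.
Full order: Greco, Nakamura, Haddad, Achebe, Oyelaran, Bianchi, Kowalski, Obi.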